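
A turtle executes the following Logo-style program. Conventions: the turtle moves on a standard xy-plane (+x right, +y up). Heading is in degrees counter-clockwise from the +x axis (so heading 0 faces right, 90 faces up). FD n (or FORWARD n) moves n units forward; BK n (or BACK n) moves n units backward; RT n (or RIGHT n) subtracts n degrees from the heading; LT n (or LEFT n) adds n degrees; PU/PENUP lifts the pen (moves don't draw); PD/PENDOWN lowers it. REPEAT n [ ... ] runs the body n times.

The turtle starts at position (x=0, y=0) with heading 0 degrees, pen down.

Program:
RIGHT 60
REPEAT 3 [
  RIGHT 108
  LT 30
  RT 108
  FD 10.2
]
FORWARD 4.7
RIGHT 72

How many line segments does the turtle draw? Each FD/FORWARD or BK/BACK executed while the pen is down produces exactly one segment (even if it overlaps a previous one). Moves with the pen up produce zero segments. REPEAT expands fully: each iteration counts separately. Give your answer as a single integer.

Answer: 4

Derivation:
Executing turtle program step by step:
Start: pos=(0,0), heading=0, pen down
RT 60: heading 0 -> 300
REPEAT 3 [
  -- iteration 1/3 --
  RT 108: heading 300 -> 192
  LT 30: heading 192 -> 222
  RT 108: heading 222 -> 114
  FD 10.2: (0,0) -> (-4.149,9.318) [heading=114, draw]
  -- iteration 2/3 --
  RT 108: heading 114 -> 6
  LT 30: heading 6 -> 36
  RT 108: heading 36 -> 288
  FD 10.2: (-4.149,9.318) -> (-0.997,-0.383) [heading=288, draw]
  -- iteration 3/3 --
  RT 108: heading 288 -> 180
  LT 30: heading 180 -> 210
  RT 108: heading 210 -> 102
  FD 10.2: (-0.997,-0.383) -> (-3.117,9.594) [heading=102, draw]
]
FD 4.7: (-3.117,9.594) -> (-4.095,14.192) [heading=102, draw]
RT 72: heading 102 -> 30
Final: pos=(-4.095,14.192), heading=30, 4 segment(s) drawn
Segments drawn: 4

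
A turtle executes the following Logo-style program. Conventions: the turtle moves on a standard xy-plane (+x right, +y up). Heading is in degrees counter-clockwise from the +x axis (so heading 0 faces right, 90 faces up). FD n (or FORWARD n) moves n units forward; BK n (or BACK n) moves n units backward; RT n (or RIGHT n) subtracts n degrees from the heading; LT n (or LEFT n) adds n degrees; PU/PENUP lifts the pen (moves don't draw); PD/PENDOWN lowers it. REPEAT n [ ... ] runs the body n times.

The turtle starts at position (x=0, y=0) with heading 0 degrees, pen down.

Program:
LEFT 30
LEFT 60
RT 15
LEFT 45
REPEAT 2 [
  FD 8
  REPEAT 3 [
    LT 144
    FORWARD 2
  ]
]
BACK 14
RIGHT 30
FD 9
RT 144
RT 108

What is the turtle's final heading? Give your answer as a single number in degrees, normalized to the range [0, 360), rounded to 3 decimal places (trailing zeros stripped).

Executing turtle program step by step:
Start: pos=(0,0), heading=0, pen down
LT 30: heading 0 -> 30
LT 60: heading 30 -> 90
RT 15: heading 90 -> 75
LT 45: heading 75 -> 120
REPEAT 2 [
  -- iteration 1/2 --
  FD 8: (0,0) -> (-4,6.928) [heading=120, draw]
  REPEAT 3 [
    -- iteration 1/3 --
    LT 144: heading 120 -> 264
    FD 2: (-4,6.928) -> (-4.209,4.939) [heading=264, draw]
    -- iteration 2/3 --
    LT 144: heading 264 -> 48
    FD 2: (-4.209,4.939) -> (-2.871,6.425) [heading=48, draw]
    -- iteration 3/3 --
    LT 144: heading 48 -> 192
    FD 2: (-2.871,6.425) -> (-4.827,6.01) [heading=192, draw]
  ]
  -- iteration 2/2 --
  FD 8: (-4.827,6.01) -> (-12.652,4.346) [heading=192, draw]
  REPEAT 3 [
    -- iteration 1/3 --
    LT 144: heading 192 -> 336
    FD 2: (-12.652,4.346) -> (-10.825,3.533) [heading=336, draw]
    -- iteration 2/3 --
    LT 144: heading 336 -> 120
    FD 2: (-10.825,3.533) -> (-11.825,5.265) [heading=120, draw]
    -- iteration 3/3 --
    LT 144: heading 120 -> 264
    FD 2: (-11.825,5.265) -> (-12.034,3.276) [heading=264, draw]
  ]
]
BK 14: (-12.034,3.276) -> (-10.571,17.199) [heading=264, draw]
RT 30: heading 264 -> 234
FD 9: (-10.571,17.199) -> (-15.861,9.918) [heading=234, draw]
RT 144: heading 234 -> 90
RT 108: heading 90 -> 342
Final: pos=(-15.861,9.918), heading=342, 10 segment(s) drawn

Answer: 342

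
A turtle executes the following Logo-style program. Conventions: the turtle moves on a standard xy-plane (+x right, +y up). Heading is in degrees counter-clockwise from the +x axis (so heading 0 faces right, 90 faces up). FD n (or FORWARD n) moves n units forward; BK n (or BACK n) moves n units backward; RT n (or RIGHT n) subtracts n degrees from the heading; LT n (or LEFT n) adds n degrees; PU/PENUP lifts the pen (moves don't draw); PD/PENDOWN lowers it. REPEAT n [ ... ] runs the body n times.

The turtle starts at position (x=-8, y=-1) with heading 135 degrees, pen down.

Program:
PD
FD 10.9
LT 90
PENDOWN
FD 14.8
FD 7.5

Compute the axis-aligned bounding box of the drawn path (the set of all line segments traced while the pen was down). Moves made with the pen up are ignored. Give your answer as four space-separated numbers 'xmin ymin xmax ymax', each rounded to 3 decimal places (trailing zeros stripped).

Answer: -31.476 -9.061 -8 6.707

Derivation:
Executing turtle program step by step:
Start: pos=(-8,-1), heading=135, pen down
PD: pen down
FD 10.9: (-8,-1) -> (-15.707,6.707) [heading=135, draw]
LT 90: heading 135 -> 225
PD: pen down
FD 14.8: (-15.707,6.707) -> (-26.173,-3.758) [heading=225, draw]
FD 7.5: (-26.173,-3.758) -> (-31.476,-9.061) [heading=225, draw]
Final: pos=(-31.476,-9.061), heading=225, 3 segment(s) drawn

Segment endpoints: x in {-31.476, -26.173, -15.707, -8}, y in {-9.061, -3.758, -1, 6.707}
xmin=-31.476, ymin=-9.061, xmax=-8, ymax=6.707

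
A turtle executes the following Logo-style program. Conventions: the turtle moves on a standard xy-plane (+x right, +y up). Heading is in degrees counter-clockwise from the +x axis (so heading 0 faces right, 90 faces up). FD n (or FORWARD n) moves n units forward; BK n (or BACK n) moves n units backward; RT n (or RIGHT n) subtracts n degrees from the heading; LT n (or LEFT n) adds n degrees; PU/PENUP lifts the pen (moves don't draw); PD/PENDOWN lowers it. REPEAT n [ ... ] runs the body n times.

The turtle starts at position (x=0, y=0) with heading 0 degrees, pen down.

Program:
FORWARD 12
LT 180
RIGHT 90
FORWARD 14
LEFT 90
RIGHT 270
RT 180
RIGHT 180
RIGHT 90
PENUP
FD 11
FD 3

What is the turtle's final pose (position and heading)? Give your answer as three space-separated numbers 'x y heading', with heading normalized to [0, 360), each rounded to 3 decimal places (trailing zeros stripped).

Answer: -2 14 180

Derivation:
Executing turtle program step by step:
Start: pos=(0,0), heading=0, pen down
FD 12: (0,0) -> (12,0) [heading=0, draw]
LT 180: heading 0 -> 180
RT 90: heading 180 -> 90
FD 14: (12,0) -> (12,14) [heading=90, draw]
LT 90: heading 90 -> 180
RT 270: heading 180 -> 270
RT 180: heading 270 -> 90
RT 180: heading 90 -> 270
RT 90: heading 270 -> 180
PU: pen up
FD 11: (12,14) -> (1,14) [heading=180, move]
FD 3: (1,14) -> (-2,14) [heading=180, move]
Final: pos=(-2,14), heading=180, 2 segment(s) drawn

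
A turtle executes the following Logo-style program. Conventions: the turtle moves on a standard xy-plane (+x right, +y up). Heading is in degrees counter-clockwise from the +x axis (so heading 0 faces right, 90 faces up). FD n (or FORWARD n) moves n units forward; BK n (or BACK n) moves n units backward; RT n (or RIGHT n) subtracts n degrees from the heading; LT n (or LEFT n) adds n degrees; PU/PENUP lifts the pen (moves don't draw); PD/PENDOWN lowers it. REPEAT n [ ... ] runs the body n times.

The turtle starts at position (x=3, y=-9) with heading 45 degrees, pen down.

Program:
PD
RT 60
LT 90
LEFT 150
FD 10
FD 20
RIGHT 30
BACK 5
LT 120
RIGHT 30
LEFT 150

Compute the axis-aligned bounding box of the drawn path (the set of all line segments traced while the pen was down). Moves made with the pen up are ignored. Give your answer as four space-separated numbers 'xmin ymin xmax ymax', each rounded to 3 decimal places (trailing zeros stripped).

Answer: -18.213 -30.213 3 -9

Derivation:
Executing turtle program step by step:
Start: pos=(3,-9), heading=45, pen down
PD: pen down
RT 60: heading 45 -> 345
LT 90: heading 345 -> 75
LT 150: heading 75 -> 225
FD 10: (3,-9) -> (-4.071,-16.071) [heading=225, draw]
FD 20: (-4.071,-16.071) -> (-18.213,-30.213) [heading=225, draw]
RT 30: heading 225 -> 195
BK 5: (-18.213,-30.213) -> (-13.384,-28.919) [heading=195, draw]
LT 120: heading 195 -> 315
RT 30: heading 315 -> 285
LT 150: heading 285 -> 75
Final: pos=(-13.384,-28.919), heading=75, 3 segment(s) drawn

Segment endpoints: x in {-18.213, -13.384, -4.071, 3}, y in {-30.213, -28.919, -16.071, -9}
xmin=-18.213, ymin=-30.213, xmax=3, ymax=-9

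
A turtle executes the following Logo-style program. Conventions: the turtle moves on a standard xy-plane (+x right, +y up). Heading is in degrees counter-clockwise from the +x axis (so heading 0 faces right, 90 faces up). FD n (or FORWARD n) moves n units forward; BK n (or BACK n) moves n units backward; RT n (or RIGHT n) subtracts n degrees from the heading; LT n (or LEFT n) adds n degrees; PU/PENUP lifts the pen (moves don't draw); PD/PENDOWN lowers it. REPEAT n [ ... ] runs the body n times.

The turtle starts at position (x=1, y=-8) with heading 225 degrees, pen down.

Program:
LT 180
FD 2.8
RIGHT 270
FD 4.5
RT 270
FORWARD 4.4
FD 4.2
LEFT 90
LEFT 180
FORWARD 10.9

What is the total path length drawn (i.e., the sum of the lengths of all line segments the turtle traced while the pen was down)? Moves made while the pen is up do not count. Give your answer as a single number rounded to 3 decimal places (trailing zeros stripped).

Answer: 26.8

Derivation:
Executing turtle program step by step:
Start: pos=(1,-8), heading=225, pen down
LT 180: heading 225 -> 45
FD 2.8: (1,-8) -> (2.98,-6.02) [heading=45, draw]
RT 270: heading 45 -> 135
FD 4.5: (2.98,-6.02) -> (-0.202,-2.838) [heading=135, draw]
RT 270: heading 135 -> 225
FD 4.4: (-0.202,-2.838) -> (-3.313,-5.949) [heading=225, draw]
FD 4.2: (-3.313,-5.949) -> (-6.283,-8.919) [heading=225, draw]
LT 90: heading 225 -> 315
LT 180: heading 315 -> 135
FD 10.9: (-6.283,-8.919) -> (-13.991,-1.212) [heading=135, draw]
Final: pos=(-13.991,-1.212), heading=135, 5 segment(s) drawn

Segment lengths:
  seg 1: (1,-8) -> (2.98,-6.02), length = 2.8
  seg 2: (2.98,-6.02) -> (-0.202,-2.838), length = 4.5
  seg 3: (-0.202,-2.838) -> (-3.313,-5.949), length = 4.4
  seg 4: (-3.313,-5.949) -> (-6.283,-8.919), length = 4.2
  seg 5: (-6.283,-8.919) -> (-13.991,-1.212), length = 10.9
Total = 26.8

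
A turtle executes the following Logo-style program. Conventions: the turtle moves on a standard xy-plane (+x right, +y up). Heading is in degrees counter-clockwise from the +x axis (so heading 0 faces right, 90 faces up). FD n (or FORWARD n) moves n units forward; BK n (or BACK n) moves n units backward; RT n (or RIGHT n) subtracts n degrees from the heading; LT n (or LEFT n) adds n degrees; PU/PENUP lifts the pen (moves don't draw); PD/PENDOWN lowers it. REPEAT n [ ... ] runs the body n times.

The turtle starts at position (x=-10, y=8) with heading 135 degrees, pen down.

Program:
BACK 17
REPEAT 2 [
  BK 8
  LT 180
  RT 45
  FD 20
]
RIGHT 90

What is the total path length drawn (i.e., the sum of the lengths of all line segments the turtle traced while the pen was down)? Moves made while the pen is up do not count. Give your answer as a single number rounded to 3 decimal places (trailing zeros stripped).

Executing turtle program step by step:
Start: pos=(-10,8), heading=135, pen down
BK 17: (-10,8) -> (2.021,-4.021) [heading=135, draw]
REPEAT 2 [
  -- iteration 1/2 --
  BK 8: (2.021,-4.021) -> (7.678,-9.678) [heading=135, draw]
  LT 180: heading 135 -> 315
  RT 45: heading 315 -> 270
  FD 20: (7.678,-9.678) -> (7.678,-29.678) [heading=270, draw]
  -- iteration 2/2 --
  BK 8: (7.678,-29.678) -> (7.678,-21.678) [heading=270, draw]
  LT 180: heading 270 -> 90
  RT 45: heading 90 -> 45
  FD 20: (7.678,-21.678) -> (21.82,-7.536) [heading=45, draw]
]
RT 90: heading 45 -> 315
Final: pos=(21.82,-7.536), heading=315, 5 segment(s) drawn

Segment lengths:
  seg 1: (-10,8) -> (2.021,-4.021), length = 17
  seg 2: (2.021,-4.021) -> (7.678,-9.678), length = 8
  seg 3: (7.678,-9.678) -> (7.678,-29.678), length = 20
  seg 4: (7.678,-29.678) -> (7.678,-21.678), length = 8
  seg 5: (7.678,-21.678) -> (21.82,-7.536), length = 20
Total = 73

Answer: 73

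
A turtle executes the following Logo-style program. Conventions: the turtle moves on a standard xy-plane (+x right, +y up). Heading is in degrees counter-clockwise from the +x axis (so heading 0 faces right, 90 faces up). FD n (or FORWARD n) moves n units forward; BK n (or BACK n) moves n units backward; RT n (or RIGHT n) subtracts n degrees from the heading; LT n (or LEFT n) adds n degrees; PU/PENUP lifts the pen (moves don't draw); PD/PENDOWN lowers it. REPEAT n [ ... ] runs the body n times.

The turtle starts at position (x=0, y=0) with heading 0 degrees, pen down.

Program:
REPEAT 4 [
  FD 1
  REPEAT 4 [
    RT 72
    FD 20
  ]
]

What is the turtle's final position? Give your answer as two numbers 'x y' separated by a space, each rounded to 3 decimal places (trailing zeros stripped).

Executing turtle program step by step:
Start: pos=(0,0), heading=0, pen down
REPEAT 4 [
  -- iteration 1/4 --
  FD 1: (0,0) -> (1,0) [heading=0, draw]
  REPEAT 4 [
    -- iteration 1/4 --
    RT 72: heading 0 -> 288
    FD 20: (1,0) -> (7.18,-19.021) [heading=288, draw]
    -- iteration 2/4 --
    RT 72: heading 288 -> 216
    FD 20: (7.18,-19.021) -> (-9,-30.777) [heading=216, draw]
    -- iteration 3/4 --
    RT 72: heading 216 -> 144
    FD 20: (-9,-30.777) -> (-25.18,-19.021) [heading=144, draw]
    -- iteration 4/4 --
    RT 72: heading 144 -> 72
    FD 20: (-25.18,-19.021) -> (-19,0) [heading=72, draw]
  ]
  -- iteration 2/4 --
  FD 1: (-19,0) -> (-18.691,0.951) [heading=72, draw]
  REPEAT 4 [
    -- iteration 1/4 --
    RT 72: heading 72 -> 0
    FD 20: (-18.691,0.951) -> (1.309,0.951) [heading=0, draw]
    -- iteration 2/4 --
    RT 72: heading 0 -> 288
    FD 20: (1.309,0.951) -> (7.489,-18.07) [heading=288, draw]
    -- iteration 3/4 --
    RT 72: heading 288 -> 216
    FD 20: (7.489,-18.07) -> (-8.691,-29.826) [heading=216, draw]
    -- iteration 4/4 --
    RT 72: heading 216 -> 144
    FD 20: (-8.691,-29.826) -> (-24.871,-18.07) [heading=144, draw]
  ]
  -- iteration 3/4 --
  FD 1: (-24.871,-18.07) -> (-25.68,-17.482) [heading=144, draw]
  REPEAT 4 [
    -- iteration 1/4 --
    RT 72: heading 144 -> 72
    FD 20: (-25.68,-17.482) -> (-19.5,1.539) [heading=72, draw]
    -- iteration 2/4 --
    RT 72: heading 72 -> 0
    FD 20: (-19.5,1.539) -> (0.5,1.539) [heading=0, draw]
    -- iteration 3/4 --
    RT 72: heading 0 -> 288
    FD 20: (0.5,1.539) -> (6.68,-17.482) [heading=288, draw]
    -- iteration 4/4 --
    RT 72: heading 288 -> 216
    FD 20: (6.68,-17.482) -> (-9.5,-29.238) [heading=216, draw]
  ]
  -- iteration 4/4 --
  FD 1: (-9.5,-29.238) -> (-10.309,-29.826) [heading=216, draw]
  REPEAT 4 [
    -- iteration 1/4 --
    RT 72: heading 216 -> 144
    FD 20: (-10.309,-29.826) -> (-26.489,-18.07) [heading=144, draw]
    -- iteration 2/4 --
    RT 72: heading 144 -> 72
    FD 20: (-26.489,-18.07) -> (-20.309,0.951) [heading=72, draw]
    -- iteration 3/4 --
    RT 72: heading 72 -> 0
    FD 20: (-20.309,0.951) -> (-0.309,0.951) [heading=0, draw]
    -- iteration 4/4 --
    RT 72: heading 0 -> 288
    FD 20: (-0.309,0.951) -> (5.871,-18.07) [heading=288, draw]
  ]
]
Final: pos=(5.871,-18.07), heading=288, 20 segment(s) drawn

Answer: 5.871 -18.07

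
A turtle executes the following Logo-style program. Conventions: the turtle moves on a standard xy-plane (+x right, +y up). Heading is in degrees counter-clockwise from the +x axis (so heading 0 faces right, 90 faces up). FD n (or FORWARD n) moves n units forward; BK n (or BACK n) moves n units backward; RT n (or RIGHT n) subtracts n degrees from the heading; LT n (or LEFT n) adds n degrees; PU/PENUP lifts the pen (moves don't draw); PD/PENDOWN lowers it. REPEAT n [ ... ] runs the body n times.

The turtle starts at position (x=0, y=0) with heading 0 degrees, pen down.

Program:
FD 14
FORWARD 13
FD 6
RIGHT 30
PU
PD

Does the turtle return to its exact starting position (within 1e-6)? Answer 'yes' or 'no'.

Executing turtle program step by step:
Start: pos=(0,0), heading=0, pen down
FD 14: (0,0) -> (14,0) [heading=0, draw]
FD 13: (14,0) -> (27,0) [heading=0, draw]
FD 6: (27,0) -> (33,0) [heading=0, draw]
RT 30: heading 0 -> 330
PU: pen up
PD: pen down
Final: pos=(33,0), heading=330, 3 segment(s) drawn

Start position: (0, 0)
Final position: (33, 0)
Distance = 33; >= 1e-6 -> NOT closed

Answer: no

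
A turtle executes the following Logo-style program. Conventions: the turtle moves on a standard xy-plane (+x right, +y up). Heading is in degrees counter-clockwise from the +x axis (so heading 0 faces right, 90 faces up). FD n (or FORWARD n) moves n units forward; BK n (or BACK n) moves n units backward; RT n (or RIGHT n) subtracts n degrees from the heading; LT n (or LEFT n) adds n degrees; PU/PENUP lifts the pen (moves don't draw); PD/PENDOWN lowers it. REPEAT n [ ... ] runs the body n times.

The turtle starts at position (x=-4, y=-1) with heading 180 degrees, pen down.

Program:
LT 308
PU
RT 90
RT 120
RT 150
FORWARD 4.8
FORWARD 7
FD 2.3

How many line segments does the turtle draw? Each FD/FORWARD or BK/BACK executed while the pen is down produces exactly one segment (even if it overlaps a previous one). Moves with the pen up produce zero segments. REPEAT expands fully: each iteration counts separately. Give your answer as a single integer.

Executing turtle program step by step:
Start: pos=(-4,-1), heading=180, pen down
LT 308: heading 180 -> 128
PU: pen up
RT 90: heading 128 -> 38
RT 120: heading 38 -> 278
RT 150: heading 278 -> 128
FD 4.8: (-4,-1) -> (-6.955,2.782) [heading=128, move]
FD 7: (-6.955,2.782) -> (-11.265,8.299) [heading=128, move]
FD 2.3: (-11.265,8.299) -> (-12.681,10.111) [heading=128, move]
Final: pos=(-12.681,10.111), heading=128, 0 segment(s) drawn
Segments drawn: 0

Answer: 0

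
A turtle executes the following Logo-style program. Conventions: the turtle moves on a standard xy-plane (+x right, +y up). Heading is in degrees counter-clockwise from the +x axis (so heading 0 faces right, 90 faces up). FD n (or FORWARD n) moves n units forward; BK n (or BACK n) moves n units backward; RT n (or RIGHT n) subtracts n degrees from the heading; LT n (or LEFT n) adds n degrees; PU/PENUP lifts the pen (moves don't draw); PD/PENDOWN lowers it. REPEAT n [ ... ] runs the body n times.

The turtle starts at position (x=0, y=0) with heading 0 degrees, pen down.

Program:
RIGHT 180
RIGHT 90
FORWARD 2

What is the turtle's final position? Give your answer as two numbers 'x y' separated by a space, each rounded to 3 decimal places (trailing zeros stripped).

Answer: 0 2

Derivation:
Executing turtle program step by step:
Start: pos=(0,0), heading=0, pen down
RT 180: heading 0 -> 180
RT 90: heading 180 -> 90
FD 2: (0,0) -> (0,2) [heading=90, draw]
Final: pos=(0,2), heading=90, 1 segment(s) drawn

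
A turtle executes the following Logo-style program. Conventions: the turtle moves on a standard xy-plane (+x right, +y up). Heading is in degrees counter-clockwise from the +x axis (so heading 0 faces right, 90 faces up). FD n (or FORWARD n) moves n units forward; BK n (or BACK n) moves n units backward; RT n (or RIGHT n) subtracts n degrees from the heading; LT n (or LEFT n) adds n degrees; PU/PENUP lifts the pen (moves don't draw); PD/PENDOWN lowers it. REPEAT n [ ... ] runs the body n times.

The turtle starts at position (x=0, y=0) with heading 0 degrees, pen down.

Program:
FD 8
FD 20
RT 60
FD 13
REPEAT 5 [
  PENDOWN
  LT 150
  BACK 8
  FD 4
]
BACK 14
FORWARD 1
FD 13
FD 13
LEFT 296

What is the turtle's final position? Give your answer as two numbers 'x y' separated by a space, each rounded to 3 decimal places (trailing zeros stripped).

Executing turtle program step by step:
Start: pos=(0,0), heading=0, pen down
FD 8: (0,0) -> (8,0) [heading=0, draw]
FD 20: (8,0) -> (28,0) [heading=0, draw]
RT 60: heading 0 -> 300
FD 13: (28,0) -> (34.5,-11.258) [heading=300, draw]
REPEAT 5 [
  -- iteration 1/5 --
  PD: pen down
  LT 150: heading 300 -> 90
  BK 8: (34.5,-11.258) -> (34.5,-19.258) [heading=90, draw]
  FD 4: (34.5,-19.258) -> (34.5,-15.258) [heading=90, draw]
  -- iteration 2/5 --
  PD: pen down
  LT 150: heading 90 -> 240
  BK 8: (34.5,-15.258) -> (38.5,-8.33) [heading=240, draw]
  FD 4: (38.5,-8.33) -> (36.5,-11.794) [heading=240, draw]
  -- iteration 3/5 --
  PD: pen down
  LT 150: heading 240 -> 30
  BK 8: (36.5,-11.794) -> (29.572,-15.794) [heading=30, draw]
  FD 4: (29.572,-15.794) -> (33.036,-13.794) [heading=30, draw]
  -- iteration 4/5 --
  PD: pen down
  LT 150: heading 30 -> 180
  BK 8: (33.036,-13.794) -> (41.036,-13.794) [heading=180, draw]
  FD 4: (41.036,-13.794) -> (37.036,-13.794) [heading=180, draw]
  -- iteration 5/5 --
  PD: pen down
  LT 150: heading 180 -> 330
  BK 8: (37.036,-13.794) -> (30.108,-9.794) [heading=330, draw]
  FD 4: (30.108,-9.794) -> (33.572,-11.794) [heading=330, draw]
]
BK 14: (33.572,-11.794) -> (21.447,-4.794) [heading=330, draw]
FD 1: (21.447,-4.794) -> (22.313,-5.294) [heading=330, draw]
FD 13: (22.313,-5.294) -> (33.572,-11.794) [heading=330, draw]
FD 13: (33.572,-11.794) -> (44.83,-18.294) [heading=330, draw]
LT 296: heading 330 -> 266
Final: pos=(44.83,-18.294), heading=266, 17 segment(s) drawn

Answer: 44.83 -18.294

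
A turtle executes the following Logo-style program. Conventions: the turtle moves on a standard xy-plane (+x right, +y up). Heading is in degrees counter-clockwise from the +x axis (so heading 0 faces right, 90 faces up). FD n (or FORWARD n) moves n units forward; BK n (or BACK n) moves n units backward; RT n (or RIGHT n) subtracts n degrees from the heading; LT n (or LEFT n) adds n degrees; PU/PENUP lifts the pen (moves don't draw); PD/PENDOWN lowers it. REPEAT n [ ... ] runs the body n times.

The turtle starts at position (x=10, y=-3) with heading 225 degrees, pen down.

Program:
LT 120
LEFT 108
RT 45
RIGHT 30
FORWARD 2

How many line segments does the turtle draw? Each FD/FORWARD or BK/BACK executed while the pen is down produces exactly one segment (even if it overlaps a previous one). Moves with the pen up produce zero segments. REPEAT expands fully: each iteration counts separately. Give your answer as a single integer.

Executing turtle program step by step:
Start: pos=(10,-3), heading=225, pen down
LT 120: heading 225 -> 345
LT 108: heading 345 -> 93
RT 45: heading 93 -> 48
RT 30: heading 48 -> 18
FD 2: (10,-3) -> (11.902,-2.382) [heading=18, draw]
Final: pos=(11.902,-2.382), heading=18, 1 segment(s) drawn
Segments drawn: 1

Answer: 1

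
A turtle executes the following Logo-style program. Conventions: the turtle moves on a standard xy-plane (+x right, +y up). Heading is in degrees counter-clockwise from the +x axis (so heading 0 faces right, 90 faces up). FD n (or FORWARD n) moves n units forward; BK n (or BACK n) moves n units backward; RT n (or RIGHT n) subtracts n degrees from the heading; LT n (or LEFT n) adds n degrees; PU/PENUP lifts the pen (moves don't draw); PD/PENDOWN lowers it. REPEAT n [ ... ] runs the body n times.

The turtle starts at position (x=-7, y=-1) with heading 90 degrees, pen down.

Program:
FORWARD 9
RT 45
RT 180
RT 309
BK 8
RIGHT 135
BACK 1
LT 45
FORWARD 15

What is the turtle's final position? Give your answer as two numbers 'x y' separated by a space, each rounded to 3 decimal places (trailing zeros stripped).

Executing turtle program step by step:
Start: pos=(-7,-1), heading=90, pen down
FD 9: (-7,-1) -> (-7,8) [heading=90, draw]
RT 45: heading 90 -> 45
RT 180: heading 45 -> 225
RT 309: heading 225 -> 276
BK 8: (-7,8) -> (-7.836,15.956) [heading=276, draw]
RT 135: heading 276 -> 141
BK 1: (-7.836,15.956) -> (-7.059,15.327) [heading=141, draw]
LT 45: heading 141 -> 186
FD 15: (-7.059,15.327) -> (-21.977,13.759) [heading=186, draw]
Final: pos=(-21.977,13.759), heading=186, 4 segment(s) drawn

Answer: -21.977 13.759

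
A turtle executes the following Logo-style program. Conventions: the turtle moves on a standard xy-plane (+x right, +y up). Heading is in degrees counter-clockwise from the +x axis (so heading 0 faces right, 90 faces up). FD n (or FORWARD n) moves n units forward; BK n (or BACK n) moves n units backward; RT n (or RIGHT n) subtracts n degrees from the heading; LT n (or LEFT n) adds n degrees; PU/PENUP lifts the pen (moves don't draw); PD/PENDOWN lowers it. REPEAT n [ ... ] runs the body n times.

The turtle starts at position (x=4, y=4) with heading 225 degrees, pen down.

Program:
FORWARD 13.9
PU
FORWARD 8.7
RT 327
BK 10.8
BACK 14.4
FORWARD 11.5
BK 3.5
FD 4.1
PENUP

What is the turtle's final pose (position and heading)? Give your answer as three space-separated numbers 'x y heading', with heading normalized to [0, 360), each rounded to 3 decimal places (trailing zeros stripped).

Executing turtle program step by step:
Start: pos=(4,4), heading=225, pen down
FD 13.9: (4,4) -> (-5.829,-5.829) [heading=225, draw]
PU: pen up
FD 8.7: (-5.829,-5.829) -> (-11.981,-11.981) [heading=225, move]
RT 327: heading 225 -> 258
BK 10.8: (-11.981,-11.981) -> (-9.735,-1.417) [heading=258, move]
BK 14.4: (-9.735,-1.417) -> (-6.741,12.669) [heading=258, move]
FD 11.5: (-6.741,12.669) -> (-9.132,1.42) [heading=258, move]
BK 3.5: (-9.132,1.42) -> (-8.405,4.844) [heading=258, move]
FD 4.1: (-8.405,4.844) -> (-9.257,0.833) [heading=258, move]
PU: pen up
Final: pos=(-9.257,0.833), heading=258, 1 segment(s) drawn

Answer: -9.257 0.833 258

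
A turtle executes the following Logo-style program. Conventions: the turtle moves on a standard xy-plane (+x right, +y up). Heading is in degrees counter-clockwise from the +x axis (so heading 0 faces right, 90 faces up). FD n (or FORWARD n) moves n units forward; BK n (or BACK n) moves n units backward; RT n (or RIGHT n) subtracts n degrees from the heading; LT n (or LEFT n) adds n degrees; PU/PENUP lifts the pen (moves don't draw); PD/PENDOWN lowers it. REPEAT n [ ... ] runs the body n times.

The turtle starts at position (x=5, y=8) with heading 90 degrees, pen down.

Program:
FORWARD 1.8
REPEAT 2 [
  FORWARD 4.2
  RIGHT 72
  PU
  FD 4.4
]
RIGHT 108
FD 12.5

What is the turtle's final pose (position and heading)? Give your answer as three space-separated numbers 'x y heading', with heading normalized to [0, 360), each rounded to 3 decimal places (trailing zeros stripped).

Answer: 3.877 9.235 198

Derivation:
Executing turtle program step by step:
Start: pos=(5,8), heading=90, pen down
FD 1.8: (5,8) -> (5,9.8) [heading=90, draw]
REPEAT 2 [
  -- iteration 1/2 --
  FD 4.2: (5,9.8) -> (5,14) [heading=90, draw]
  RT 72: heading 90 -> 18
  PU: pen up
  FD 4.4: (5,14) -> (9.185,15.36) [heading=18, move]
  -- iteration 2/2 --
  FD 4.2: (9.185,15.36) -> (13.179,16.658) [heading=18, move]
  RT 72: heading 18 -> 306
  PU: pen up
  FD 4.4: (13.179,16.658) -> (15.765,13.098) [heading=306, move]
]
RT 108: heading 306 -> 198
FD 12.5: (15.765,13.098) -> (3.877,9.235) [heading=198, move]
Final: pos=(3.877,9.235), heading=198, 2 segment(s) drawn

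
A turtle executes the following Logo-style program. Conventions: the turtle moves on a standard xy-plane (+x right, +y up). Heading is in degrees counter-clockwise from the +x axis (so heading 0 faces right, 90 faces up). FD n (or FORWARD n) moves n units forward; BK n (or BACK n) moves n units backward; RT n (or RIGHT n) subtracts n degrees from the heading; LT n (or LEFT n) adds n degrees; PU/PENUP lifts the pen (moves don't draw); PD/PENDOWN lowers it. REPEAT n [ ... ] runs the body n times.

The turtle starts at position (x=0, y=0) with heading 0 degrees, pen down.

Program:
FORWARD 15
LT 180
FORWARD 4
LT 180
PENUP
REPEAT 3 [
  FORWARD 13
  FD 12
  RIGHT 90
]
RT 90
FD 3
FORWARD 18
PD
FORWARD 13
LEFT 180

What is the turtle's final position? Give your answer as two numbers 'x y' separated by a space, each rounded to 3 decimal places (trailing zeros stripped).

Executing turtle program step by step:
Start: pos=(0,0), heading=0, pen down
FD 15: (0,0) -> (15,0) [heading=0, draw]
LT 180: heading 0 -> 180
FD 4: (15,0) -> (11,0) [heading=180, draw]
LT 180: heading 180 -> 0
PU: pen up
REPEAT 3 [
  -- iteration 1/3 --
  FD 13: (11,0) -> (24,0) [heading=0, move]
  FD 12: (24,0) -> (36,0) [heading=0, move]
  RT 90: heading 0 -> 270
  -- iteration 2/3 --
  FD 13: (36,0) -> (36,-13) [heading=270, move]
  FD 12: (36,-13) -> (36,-25) [heading=270, move]
  RT 90: heading 270 -> 180
  -- iteration 3/3 --
  FD 13: (36,-25) -> (23,-25) [heading=180, move]
  FD 12: (23,-25) -> (11,-25) [heading=180, move]
  RT 90: heading 180 -> 90
]
RT 90: heading 90 -> 0
FD 3: (11,-25) -> (14,-25) [heading=0, move]
FD 18: (14,-25) -> (32,-25) [heading=0, move]
PD: pen down
FD 13: (32,-25) -> (45,-25) [heading=0, draw]
LT 180: heading 0 -> 180
Final: pos=(45,-25), heading=180, 3 segment(s) drawn

Answer: 45 -25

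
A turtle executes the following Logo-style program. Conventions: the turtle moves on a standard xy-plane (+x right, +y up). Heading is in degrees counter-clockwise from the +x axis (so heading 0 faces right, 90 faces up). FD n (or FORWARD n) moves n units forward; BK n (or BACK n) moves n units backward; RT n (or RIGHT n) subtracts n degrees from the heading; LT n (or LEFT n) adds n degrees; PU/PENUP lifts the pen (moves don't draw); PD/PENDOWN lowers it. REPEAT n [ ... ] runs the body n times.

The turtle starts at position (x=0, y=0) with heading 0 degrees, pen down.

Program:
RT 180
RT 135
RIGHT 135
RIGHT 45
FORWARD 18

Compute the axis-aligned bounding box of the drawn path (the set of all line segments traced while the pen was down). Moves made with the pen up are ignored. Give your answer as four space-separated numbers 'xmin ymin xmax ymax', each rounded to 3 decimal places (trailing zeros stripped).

Answer: -12.728 -12.728 0 0

Derivation:
Executing turtle program step by step:
Start: pos=(0,0), heading=0, pen down
RT 180: heading 0 -> 180
RT 135: heading 180 -> 45
RT 135: heading 45 -> 270
RT 45: heading 270 -> 225
FD 18: (0,0) -> (-12.728,-12.728) [heading=225, draw]
Final: pos=(-12.728,-12.728), heading=225, 1 segment(s) drawn

Segment endpoints: x in {-12.728, 0}, y in {-12.728, 0}
xmin=-12.728, ymin=-12.728, xmax=0, ymax=0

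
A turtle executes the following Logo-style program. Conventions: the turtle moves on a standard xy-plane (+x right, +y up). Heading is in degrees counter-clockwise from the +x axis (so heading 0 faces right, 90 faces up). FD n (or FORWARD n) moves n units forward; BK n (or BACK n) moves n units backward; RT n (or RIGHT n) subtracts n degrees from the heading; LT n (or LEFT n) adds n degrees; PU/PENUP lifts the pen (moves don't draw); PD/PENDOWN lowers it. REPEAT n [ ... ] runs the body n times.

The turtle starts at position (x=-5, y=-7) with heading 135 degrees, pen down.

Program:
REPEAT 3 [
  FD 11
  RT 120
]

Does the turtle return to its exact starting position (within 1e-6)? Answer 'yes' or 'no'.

Answer: yes

Derivation:
Executing turtle program step by step:
Start: pos=(-5,-7), heading=135, pen down
REPEAT 3 [
  -- iteration 1/3 --
  FD 11: (-5,-7) -> (-12.778,0.778) [heading=135, draw]
  RT 120: heading 135 -> 15
  -- iteration 2/3 --
  FD 11: (-12.778,0.778) -> (-2.153,3.625) [heading=15, draw]
  RT 120: heading 15 -> 255
  -- iteration 3/3 --
  FD 11: (-2.153,3.625) -> (-5,-7) [heading=255, draw]
  RT 120: heading 255 -> 135
]
Final: pos=(-5,-7), heading=135, 3 segment(s) drawn

Start position: (-5, -7)
Final position: (-5, -7)
Distance = 0; < 1e-6 -> CLOSED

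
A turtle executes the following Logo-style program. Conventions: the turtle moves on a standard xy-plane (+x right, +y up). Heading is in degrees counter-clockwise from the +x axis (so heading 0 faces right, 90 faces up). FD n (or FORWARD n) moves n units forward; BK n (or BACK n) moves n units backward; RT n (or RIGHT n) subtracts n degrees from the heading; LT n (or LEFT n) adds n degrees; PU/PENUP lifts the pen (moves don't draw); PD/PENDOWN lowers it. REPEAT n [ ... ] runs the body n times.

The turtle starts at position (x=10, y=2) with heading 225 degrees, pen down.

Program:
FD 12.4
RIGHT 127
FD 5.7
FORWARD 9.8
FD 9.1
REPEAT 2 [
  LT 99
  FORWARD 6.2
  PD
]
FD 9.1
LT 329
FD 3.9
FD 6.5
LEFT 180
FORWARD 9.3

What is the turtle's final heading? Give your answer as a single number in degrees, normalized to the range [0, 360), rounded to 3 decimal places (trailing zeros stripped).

Answer: 85

Derivation:
Executing turtle program step by step:
Start: pos=(10,2), heading=225, pen down
FD 12.4: (10,2) -> (1.232,-6.768) [heading=225, draw]
RT 127: heading 225 -> 98
FD 5.7: (1.232,-6.768) -> (0.439,-1.124) [heading=98, draw]
FD 9.8: (0.439,-1.124) -> (-0.925,8.581) [heading=98, draw]
FD 9.1: (-0.925,8.581) -> (-2.192,17.592) [heading=98, draw]
REPEAT 2 [
  -- iteration 1/2 --
  LT 99: heading 98 -> 197
  FD 6.2: (-2.192,17.592) -> (-8.121,15.78) [heading=197, draw]
  PD: pen down
  -- iteration 2/2 --
  LT 99: heading 197 -> 296
  FD 6.2: (-8.121,15.78) -> (-5.403,10.207) [heading=296, draw]
  PD: pen down
]
FD 9.1: (-5.403,10.207) -> (-1.414,2.028) [heading=296, draw]
LT 329: heading 296 -> 265
FD 3.9: (-1.414,2.028) -> (-1.754,-1.857) [heading=265, draw]
FD 6.5: (-1.754,-1.857) -> (-2.32,-8.332) [heading=265, draw]
LT 180: heading 265 -> 85
FD 9.3: (-2.32,-8.332) -> (-1.51,0.932) [heading=85, draw]
Final: pos=(-1.51,0.932), heading=85, 10 segment(s) drawn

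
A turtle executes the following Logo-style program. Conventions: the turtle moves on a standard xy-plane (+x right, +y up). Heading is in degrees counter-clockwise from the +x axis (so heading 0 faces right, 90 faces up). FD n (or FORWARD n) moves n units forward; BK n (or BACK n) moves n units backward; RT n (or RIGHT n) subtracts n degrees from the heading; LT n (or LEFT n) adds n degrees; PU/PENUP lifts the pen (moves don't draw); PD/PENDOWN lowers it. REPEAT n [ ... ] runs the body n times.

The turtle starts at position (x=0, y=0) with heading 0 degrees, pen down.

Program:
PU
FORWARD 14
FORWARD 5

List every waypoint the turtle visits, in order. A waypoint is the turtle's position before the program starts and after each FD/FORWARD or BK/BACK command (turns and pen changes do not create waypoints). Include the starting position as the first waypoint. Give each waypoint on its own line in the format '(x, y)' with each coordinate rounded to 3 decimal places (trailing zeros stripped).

Answer: (0, 0)
(14, 0)
(19, 0)

Derivation:
Executing turtle program step by step:
Start: pos=(0,0), heading=0, pen down
PU: pen up
FD 14: (0,0) -> (14,0) [heading=0, move]
FD 5: (14,0) -> (19,0) [heading=0, move]
Final: pos=(19,0), heading=0, 0 segment(s) drawn
Waypoints (3 total):
(0, 0)
(14, 0)
(19, 0)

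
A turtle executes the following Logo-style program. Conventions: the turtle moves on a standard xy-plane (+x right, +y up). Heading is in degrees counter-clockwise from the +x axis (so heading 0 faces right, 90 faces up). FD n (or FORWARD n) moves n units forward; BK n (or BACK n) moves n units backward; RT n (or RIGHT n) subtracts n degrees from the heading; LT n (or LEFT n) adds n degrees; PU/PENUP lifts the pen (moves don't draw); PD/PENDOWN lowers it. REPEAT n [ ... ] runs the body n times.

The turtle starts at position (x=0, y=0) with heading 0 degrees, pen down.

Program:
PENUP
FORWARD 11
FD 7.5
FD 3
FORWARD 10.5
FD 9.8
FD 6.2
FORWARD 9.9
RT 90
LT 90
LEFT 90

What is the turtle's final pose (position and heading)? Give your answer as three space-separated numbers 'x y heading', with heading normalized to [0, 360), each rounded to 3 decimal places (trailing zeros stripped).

Answer: 57.9 0 90

Derivation:
Executing turtle program step by step:
Start: pos=(0,0), heading=0, pen down
PU: pen up
FD 11: (0,0) -> (11,0) [heading=0, move]
FD 7.5: (11,0) -> (18.5,0) [heading=0, move]
FD 3: (18.5,0) -> (21.5,0) [heading=0, move]
FD 10.5: (21.5,0) -> (32,0) [heading=0, move]
FD 9.8: (32,0) -> (41.8,0) [heading=0, move]
FD 6.2: (41.8,0) -> (48,0) [heading=0, move]
FD 9.9: (48,0) -> (57.9,0) [heading=0, move]
RT 90: heading 0 -> 270
LT 90: heading 270 -> 0
LT 90: heading 0 -> 90
Final: pos=(57.9,0), heading=90, 0 segment(s) drawn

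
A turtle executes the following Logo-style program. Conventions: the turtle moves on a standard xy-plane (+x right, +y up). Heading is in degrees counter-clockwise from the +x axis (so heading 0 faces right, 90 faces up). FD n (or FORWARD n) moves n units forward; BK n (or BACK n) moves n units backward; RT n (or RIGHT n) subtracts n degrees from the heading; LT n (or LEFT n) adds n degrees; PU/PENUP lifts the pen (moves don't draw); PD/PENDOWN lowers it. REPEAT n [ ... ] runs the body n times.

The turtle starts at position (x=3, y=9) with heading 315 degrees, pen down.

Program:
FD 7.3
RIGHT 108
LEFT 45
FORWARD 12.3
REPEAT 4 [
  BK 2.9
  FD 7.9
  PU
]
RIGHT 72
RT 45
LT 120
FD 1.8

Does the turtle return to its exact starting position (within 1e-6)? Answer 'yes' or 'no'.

Answer: no

Derivation:
Executing turtle program step by step:
Start: pos=(3,9), heading=315, pen down
FD 7.3: (3,9) -> (8.162,3.838) [heading=315, draw]
RT 108: heading 315 -> 207
LT 45: heading 207 -> 252
FD 12.3: (8.162,3.838) -> (4.361,-7.86) [heading=252, draw]
REPEAT 4 [
  -- iteration 1/4 --
  BK 2.9: (4.361,-7.86) -> (5.257,-5.102) [heading=252, draw]
  FD 7.9: (5.257,-5.102) -> (2.816,-12.615) [heading=252, draw]
  PU: pen up
  -- iteration 2/4 --
  BK 2.9: (2.816,-12.615) -> (3.712,-9.857) [heading=252, move]
  FD 7.9: (3.712,-9.857) -> (1.271,-17.37) [heading=252, move]
  PU: pen up
  -- iteration 3/4 --
  BK 2.9: (1.271,-17.37) -> (2.167,-14.612) [heading=252, move]
  FD 7.9: (2.167,-14.612) -> (-0.274,-22.126) [heading=252, move]
  PU: pen up
  -- iteration 4/4 --
  BK 2.9: (-0.274,-22.126) -> (0.622,-19.368) [heading=252, move]
  FD 7.9: (0.622,-19.368) -> (-1.819,-26.881) [heading=252, move]
  PU: pen up
]
RT 72: heading 252 -> 180
RT 45: heading 180 -> 135
LT 120: heading 135 -> 255
FD 1.8: (-1.819,-26.881) -> (-2.285,-28.62) [heading=255, move]
Final: pos=(-2.285,-28.62), heading=255, 4 segment(s) drawn

Start position: (3, 9)
Final position: (-2.285, -28.62)
Distance = 37.989; >= 1e-6 -> NOT closed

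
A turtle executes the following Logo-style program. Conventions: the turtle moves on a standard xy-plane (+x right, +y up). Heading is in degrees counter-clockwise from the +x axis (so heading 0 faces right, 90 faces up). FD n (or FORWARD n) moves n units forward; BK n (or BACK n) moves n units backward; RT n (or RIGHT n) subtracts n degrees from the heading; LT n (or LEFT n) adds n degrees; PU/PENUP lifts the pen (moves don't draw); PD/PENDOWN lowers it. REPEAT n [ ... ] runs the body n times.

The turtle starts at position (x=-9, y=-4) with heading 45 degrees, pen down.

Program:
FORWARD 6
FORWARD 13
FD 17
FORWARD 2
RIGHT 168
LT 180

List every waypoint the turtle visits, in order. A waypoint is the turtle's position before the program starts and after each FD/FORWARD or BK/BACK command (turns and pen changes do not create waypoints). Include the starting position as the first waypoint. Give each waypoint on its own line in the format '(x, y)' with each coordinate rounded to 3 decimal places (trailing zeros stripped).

Executing turtle program step by step:
Start: pos=(-9,-4), heading=45, pen down
FD 6: (-9,-4) -> (-4.757,0.243) [heading=45, draw]
FD 13: (-4.757,0.243) -> (4.435,9.435) [heading=45, draw]
FD 17: (4.435,9.435) -> (16.456,21.456) [heading=45, draw]
FD 2: (16.456,21.456) -> (17.87,22.87) [heading=45, draw]
RT 168: heading 45 -> 237
LT 180: heading 237 -> 57
Final: pos=(17.87,22.87), heading=57, 4 segment(s) drawn
Waypoints (5 total):
(-9, -4)
(-4.757, 0.243)
(4.435, 9.435)
(16.456, 21.456)
(17.87, 22.87)

Answer: (-9, -4)
(-4.757, 0.243)
(4.435, 9.435)
(16.456, 21.456)
(17.87, 22.87)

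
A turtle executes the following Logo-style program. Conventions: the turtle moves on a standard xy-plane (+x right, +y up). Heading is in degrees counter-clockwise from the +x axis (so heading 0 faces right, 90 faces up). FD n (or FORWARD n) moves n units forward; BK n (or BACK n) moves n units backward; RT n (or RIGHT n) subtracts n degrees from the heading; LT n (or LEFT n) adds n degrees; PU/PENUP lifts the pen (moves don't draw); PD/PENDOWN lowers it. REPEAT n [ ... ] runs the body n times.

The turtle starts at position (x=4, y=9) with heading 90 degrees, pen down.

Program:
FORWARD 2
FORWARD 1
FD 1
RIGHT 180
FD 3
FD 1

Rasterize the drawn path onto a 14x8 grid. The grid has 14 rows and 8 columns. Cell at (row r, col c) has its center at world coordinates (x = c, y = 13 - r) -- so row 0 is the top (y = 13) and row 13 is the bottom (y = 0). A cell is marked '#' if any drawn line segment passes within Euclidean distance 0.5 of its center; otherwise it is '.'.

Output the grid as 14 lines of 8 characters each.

Answer: ....#...
....#...
....#...
....#...
....#...
........
........
........
........
........
........
........
........
........

Derivation:
Segment 0: (4,9) -> (4,11)
Segment 1: (4,11) -> (4,12)
Segment 2: (4,12) -> (4,13)
Segment 3: (4,13) -> (4,10)
Segment 4: (4,10) -> (4,9)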